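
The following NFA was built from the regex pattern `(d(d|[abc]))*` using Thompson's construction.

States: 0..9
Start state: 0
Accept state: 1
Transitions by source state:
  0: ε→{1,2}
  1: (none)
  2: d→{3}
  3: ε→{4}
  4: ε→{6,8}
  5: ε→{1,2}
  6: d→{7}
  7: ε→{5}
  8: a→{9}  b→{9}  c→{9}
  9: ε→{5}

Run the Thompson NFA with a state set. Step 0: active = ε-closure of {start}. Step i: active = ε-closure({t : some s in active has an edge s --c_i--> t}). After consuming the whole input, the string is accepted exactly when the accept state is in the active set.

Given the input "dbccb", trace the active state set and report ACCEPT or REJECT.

S₀ = ε-closure({0}) = {0,1,2}
'd' @ 1: {3,4,6,8}
'b' @ 2: {1,2,5,9}  [accepting]
'c' @ 3: {}  — state set empty
rest 'cb' ignored (set empty)
final: {}; accept 1 not in set

Answer: REJECT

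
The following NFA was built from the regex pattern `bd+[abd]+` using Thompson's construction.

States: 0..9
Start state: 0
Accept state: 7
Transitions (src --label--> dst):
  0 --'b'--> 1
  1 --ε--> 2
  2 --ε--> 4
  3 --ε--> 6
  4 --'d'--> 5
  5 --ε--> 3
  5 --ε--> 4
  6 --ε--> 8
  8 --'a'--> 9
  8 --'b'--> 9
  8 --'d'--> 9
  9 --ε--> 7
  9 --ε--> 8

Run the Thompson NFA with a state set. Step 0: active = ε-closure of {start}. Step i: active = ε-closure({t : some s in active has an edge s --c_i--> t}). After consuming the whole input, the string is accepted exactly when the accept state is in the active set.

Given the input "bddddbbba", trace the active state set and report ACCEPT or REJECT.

S₀ = ε-closure({0}) = {0}
'b' @ 1: {1,2,4}
'd' @ 2: {3,4,5,6,8}
'd' @ 3: {3,4,5,6,7,8,9}  [accepting]
'd' @ 4: {3,4,5,6,7,8,9}  [accepting]
'd' @ 5: {3,4,5,6,7,8,9}  [accepting]
'b' @ 6: {7,8,9}  [accepting]
'b' @ 7: {7,8,9}  [accepting]
'b' @ 8: {7,8,9}  [accepting]
'a' @ 9: {7,8,9}  [accepting]
end set {7,8,9} — state 7 in

Answer: ACCEPT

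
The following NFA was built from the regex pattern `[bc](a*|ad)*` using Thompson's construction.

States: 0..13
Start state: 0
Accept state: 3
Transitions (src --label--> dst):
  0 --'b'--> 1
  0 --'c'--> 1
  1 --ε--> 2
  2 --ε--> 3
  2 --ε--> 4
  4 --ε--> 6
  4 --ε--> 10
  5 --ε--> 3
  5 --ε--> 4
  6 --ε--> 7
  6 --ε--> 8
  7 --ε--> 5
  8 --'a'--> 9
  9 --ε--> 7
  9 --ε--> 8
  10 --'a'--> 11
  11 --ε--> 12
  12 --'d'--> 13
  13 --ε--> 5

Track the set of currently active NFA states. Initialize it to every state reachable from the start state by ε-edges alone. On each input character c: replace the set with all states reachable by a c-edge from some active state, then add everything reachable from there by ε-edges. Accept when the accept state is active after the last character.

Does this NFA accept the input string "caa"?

start: ε-closure({0}) = {0}
'c' @ 1: {1,2,3,4,5,6,7,8,10}  (accept∈set)
'a' @ 2: {3,4,5,6,7,8,9,10,11,12}  (accept∈set)
'a' @ 3: {3,4,5,6,7,8,9,10,11,12}  (accept∈set)
after full input: {3,4,5,6,7,8,9,10,11,12}  (accept=3 in)

Answer: ACCEPT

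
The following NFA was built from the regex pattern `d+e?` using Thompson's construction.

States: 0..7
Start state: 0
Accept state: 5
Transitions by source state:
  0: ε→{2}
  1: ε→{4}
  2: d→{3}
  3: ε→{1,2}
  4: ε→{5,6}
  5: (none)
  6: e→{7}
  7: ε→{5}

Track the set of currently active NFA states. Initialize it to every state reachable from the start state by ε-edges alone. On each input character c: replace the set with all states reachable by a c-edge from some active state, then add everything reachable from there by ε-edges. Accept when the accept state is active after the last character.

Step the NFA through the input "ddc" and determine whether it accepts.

Answer: REJECT

Steps:
S₀ = ε-closure({0}) = {0,2}
'd' @ 1: {1,2,3,4,5,6}  ✓accept
'd' @ 2: {1,2,3,4,5,6}  ✓accept
'c' @ 3: {}  — state set empty
end set {} — state 5 not in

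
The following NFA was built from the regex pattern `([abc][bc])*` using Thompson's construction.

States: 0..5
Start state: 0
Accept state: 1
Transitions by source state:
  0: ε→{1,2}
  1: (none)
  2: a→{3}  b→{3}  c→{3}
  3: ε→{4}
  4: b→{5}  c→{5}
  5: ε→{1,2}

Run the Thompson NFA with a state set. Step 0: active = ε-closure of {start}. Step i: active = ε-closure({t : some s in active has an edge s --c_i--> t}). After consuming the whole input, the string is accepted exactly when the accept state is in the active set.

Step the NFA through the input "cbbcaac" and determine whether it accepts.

start: ε-closure({0}) = {0,1,2}
'c' @ 1: {3,4}
'b' @ 2: {1,2,5}  ✓accept
'b' @ 3: {3,4}
'c' @ 4: {1,2,5}  ✓accept
'a' @ 5: {3,4}
'a' @ 6: {}  — state set empty
rest 'c' ignored (set empty)
end set {} — state 1 not in

Answer: REJECT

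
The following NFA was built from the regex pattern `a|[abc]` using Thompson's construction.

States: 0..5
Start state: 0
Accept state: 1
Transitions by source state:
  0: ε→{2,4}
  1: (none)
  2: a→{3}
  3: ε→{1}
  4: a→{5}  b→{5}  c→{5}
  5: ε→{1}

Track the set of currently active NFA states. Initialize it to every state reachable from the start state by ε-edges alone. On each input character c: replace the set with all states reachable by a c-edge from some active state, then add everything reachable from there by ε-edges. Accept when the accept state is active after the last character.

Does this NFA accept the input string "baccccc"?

S₀ = ε-closure({0}) = {0,2,4}
'b' @ 1: {1,5}  (accept∈set)
'a' @ 2: {}  — no active states
rest 'ccccc' ignored (set empty)
end set {} — state 1 not in

Answer: REJECT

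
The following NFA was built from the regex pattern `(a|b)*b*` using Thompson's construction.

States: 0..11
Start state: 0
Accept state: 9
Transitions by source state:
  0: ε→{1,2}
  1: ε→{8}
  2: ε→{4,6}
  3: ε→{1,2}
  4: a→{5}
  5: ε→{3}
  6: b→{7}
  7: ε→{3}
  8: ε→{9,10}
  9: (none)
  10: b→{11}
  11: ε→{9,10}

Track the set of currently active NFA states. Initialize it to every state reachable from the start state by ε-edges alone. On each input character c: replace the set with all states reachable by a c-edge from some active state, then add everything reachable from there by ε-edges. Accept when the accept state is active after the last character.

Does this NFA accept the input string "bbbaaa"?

start: ε-closure({0}) = {0,1,2,4,6,8,9,10}
'b' @ 1: {1,2,3,4,6,7,8,9,10,11}  [accepting]
'b' @ 2: {1,2,3,4,6,7,8,9,10,11}  [accepting]
'b' @ 3: {1,2,3,4,6,7,8,9,10,11}  [accepting]
'a' @ 4: {1,2,3,4,5,6,8,9,10}  [accepting]
'a' @ 5: {1,2,3,4,5,6,8,9,10}  [accepting]
'a' @ 6: {1,2,3,4,5,6,8,9,10}  [accepting]
after full input: {1,2,3,4,5,6,8,9,10}  (accept=9 in)

Answer: ACCEPT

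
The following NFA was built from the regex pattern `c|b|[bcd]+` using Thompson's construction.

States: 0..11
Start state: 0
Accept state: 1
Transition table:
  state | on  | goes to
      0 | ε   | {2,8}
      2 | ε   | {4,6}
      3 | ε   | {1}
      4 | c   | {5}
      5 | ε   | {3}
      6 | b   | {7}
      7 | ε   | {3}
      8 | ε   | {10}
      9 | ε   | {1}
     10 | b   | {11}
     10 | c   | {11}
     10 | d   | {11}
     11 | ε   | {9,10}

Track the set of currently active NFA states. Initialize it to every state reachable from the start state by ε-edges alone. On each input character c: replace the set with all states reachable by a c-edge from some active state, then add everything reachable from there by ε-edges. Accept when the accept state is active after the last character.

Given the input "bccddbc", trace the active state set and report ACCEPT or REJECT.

Answer: ACCEPT

Derivation:
S₀ = ε-closure({0}) = {0,2,4,6,8,10}
'b' @ 1: {1,3,7,9,10,11}  ✓accept
'c' @ 2: {1,9,10,11}  ✓accept
'c' @ 3: {1,9,10,11}  ✓accept
'd' @ 4: {1,9,10,11}  ✓accept
'd' @ 5: {1,9,10,11}  ✓accept
'b' @ 6: {1,9,10,11}  ✓accept
'c' @ 7: {1,9,10,11}  ✓accept
final: {1,9,10,11}; accept 1 in set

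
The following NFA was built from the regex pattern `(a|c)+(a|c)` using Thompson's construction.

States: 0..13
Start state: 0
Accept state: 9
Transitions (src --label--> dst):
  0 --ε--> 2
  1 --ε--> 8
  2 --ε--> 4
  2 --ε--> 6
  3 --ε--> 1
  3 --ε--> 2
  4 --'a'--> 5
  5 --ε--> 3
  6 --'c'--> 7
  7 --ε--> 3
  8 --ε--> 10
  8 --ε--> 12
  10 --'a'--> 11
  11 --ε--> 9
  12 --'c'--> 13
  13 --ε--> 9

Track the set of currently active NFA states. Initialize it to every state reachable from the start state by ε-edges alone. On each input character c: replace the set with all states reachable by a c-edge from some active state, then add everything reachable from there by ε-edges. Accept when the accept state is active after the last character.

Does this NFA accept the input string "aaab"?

Answer: REJECT

Derivation:
S₀ = ε-closure({0}) = {0,2,4,6}
'a' @ 1: {1,2,3,4,5,6,8,10,12}
'a' @ 2: {1,2,3,4,5,6,8,9,10,11,12}  (accept∈set)
'a' @ 3: {1,2,3,4,5,6,8,9,10,11,12}  (accept∈set)
'b' @ 4: {}  — dead — no transitions
after full input: {}  (accept=9 not in)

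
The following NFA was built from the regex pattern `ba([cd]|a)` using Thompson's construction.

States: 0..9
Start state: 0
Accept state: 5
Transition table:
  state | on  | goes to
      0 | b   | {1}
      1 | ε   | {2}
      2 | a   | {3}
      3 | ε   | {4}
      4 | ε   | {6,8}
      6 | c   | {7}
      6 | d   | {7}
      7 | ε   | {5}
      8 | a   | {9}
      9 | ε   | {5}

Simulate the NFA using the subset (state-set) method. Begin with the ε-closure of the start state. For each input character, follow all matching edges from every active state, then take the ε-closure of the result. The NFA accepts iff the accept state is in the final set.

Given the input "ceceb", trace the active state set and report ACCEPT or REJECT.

Answer: REJECT

Steps:
initial (ε-close {0}): {0}
'c' @ 1: {}  — state set empty
rest 'eceb' ignored (set empty)
final: {}; accept 5 not in set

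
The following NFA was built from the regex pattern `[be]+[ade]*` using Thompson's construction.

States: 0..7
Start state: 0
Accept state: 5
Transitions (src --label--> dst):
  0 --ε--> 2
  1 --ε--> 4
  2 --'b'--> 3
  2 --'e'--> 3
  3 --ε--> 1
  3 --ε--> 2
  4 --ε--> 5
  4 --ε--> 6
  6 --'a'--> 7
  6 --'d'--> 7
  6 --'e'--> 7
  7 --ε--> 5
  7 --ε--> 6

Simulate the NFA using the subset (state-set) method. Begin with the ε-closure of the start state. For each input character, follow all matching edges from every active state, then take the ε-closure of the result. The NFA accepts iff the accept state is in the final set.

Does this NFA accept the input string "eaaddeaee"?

Answer: ACCEPT

Steps:
initial (ε-close {0}): {0,2}
'e' @ 1: {1,2,3,4,5,6}  ✓accept
'a' @ 2: {5,6,7}  ✓accept
'a' @ 3: {5,6,7}  ✓accept
'd' @ 4: {5,6,7}  ✓accept
'd' @ 5: {5,6,7}  ✓accept
'e' @ 6: {5,6,7}  ✓accept
'a' @ 7: {5,6,7}  ✓accept
'e' @ 8: {5,6,7}  ✓accept
'e' @ 9: {5,6,7}  ✓accept
after full input: {5,6,7}  (accept=5 in)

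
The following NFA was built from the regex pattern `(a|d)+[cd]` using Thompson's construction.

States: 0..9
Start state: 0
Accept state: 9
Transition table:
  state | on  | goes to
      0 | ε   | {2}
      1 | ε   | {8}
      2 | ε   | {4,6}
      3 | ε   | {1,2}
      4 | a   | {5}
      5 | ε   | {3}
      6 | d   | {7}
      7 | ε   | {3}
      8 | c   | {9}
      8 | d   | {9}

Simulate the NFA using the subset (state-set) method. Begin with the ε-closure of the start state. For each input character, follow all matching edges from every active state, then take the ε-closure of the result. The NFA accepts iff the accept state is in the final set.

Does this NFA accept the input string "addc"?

Answer: ACCEPT

Steps:
S₀ = ε-closure({0}) = {0,2,4,6}
'a' @ 1: {1,2,3,4,5,6,8}
'd' @ 2: {1,2,3,4,6,7,8,9}  ✓accept
'd' @ 3: {1,2,3,4,6,7,8,9}  ✓accept
'c' @ 4: {9}  ✓accept
final: {9}; accept 9 in set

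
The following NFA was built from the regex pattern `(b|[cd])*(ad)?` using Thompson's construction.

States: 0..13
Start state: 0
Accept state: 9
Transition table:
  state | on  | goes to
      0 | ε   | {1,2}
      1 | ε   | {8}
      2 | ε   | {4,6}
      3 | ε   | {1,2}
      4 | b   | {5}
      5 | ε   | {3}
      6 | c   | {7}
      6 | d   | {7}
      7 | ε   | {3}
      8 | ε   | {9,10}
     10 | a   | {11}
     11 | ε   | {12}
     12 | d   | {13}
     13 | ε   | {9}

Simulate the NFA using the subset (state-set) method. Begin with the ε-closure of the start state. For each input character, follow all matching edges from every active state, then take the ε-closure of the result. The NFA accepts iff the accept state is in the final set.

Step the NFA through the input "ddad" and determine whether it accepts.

initial (ε-close {0}): {0,1,2,4,6,8,9,10}
'd' @ 1: {1,2,3,4,6,7,8,9,10}  [accepting]
'd' @ 2: {1,2,3,4,6,7,8,9,10}  [accepting]
'a' @ 3: {11,12}
'd' @ 4: {9,13}  [accepting]
end set {9,13} — state 9 in

Answer: ACCEPT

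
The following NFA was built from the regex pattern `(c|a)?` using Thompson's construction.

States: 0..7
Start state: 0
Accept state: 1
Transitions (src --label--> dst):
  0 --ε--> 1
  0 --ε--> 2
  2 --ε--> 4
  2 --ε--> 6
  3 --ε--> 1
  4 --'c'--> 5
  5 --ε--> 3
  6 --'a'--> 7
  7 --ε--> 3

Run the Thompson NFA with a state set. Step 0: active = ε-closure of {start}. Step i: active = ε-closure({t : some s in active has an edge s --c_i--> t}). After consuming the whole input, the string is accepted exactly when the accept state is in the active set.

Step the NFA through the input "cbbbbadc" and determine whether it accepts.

Answer: REJECT

Derivation:
start: ε-closure({0}) = {0,1,2,4,6}
'c' @ 1: {1,3,5}  (accept∈set)
'b' @ 2: {}  — no active states
rest 'bbbadc' ignored (set empty)
after full input: {}  (accept=1 not in)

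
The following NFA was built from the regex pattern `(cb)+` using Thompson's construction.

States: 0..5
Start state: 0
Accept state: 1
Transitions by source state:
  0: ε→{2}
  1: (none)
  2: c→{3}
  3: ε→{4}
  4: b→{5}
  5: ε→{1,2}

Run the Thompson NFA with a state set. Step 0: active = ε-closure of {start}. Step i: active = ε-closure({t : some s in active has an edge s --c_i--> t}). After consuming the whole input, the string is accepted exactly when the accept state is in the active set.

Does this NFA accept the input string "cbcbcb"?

S₀ = ε-closure({0}) = {0,2}
'c' @ 1: {3,4}
'b' @ 2: {1,2,5}  [accepting]
'c' @ 3: {3,4}
'b' @ 4: {1,2,5}  [accepting]
'c' @ 5: {3,4}
'b' @ 6: {1,2,5}  [accepting]
end set {1,2,5} — state 1 in

Answer: ACCEPT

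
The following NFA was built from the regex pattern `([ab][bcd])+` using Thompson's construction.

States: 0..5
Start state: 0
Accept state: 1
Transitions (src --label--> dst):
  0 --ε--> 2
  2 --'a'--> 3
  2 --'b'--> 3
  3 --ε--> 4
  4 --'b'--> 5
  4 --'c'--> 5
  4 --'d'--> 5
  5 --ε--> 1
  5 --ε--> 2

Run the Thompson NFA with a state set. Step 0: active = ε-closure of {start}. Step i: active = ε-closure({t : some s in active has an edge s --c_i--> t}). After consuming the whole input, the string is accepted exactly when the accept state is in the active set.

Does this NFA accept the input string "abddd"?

Answer: REJECT

Trace:
start: ε-closure({0}) = {0,2}
'a' @ 1: {3,4}
'b' @ 2: {1,2,5}  ✓accept
'd' @ 3: {}  — state set empty
rest 'dd' ignored (set empty)
after full input: {}  (accept=1 not in)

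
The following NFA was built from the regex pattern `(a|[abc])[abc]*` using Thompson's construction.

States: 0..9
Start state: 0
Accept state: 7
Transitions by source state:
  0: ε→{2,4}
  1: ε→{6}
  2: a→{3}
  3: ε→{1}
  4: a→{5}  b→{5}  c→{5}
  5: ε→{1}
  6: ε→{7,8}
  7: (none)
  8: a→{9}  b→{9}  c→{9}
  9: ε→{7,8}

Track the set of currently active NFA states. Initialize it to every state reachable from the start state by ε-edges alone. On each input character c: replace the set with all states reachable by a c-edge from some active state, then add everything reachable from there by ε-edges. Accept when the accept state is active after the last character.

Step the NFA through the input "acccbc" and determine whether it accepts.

Answer: ACCEPT

Trace:
initial (ε-close {0}): {0,2,4}
'a' @ 1: {1,3,5,6,7,8}  [accepting]
'c' @ 2: {7,8,9}  [accepting]
'c' @ 3: {7,8,9}  [accepting]
'c' @ 4: {7,8,9}  [accepting]
'b' @ 5: {7,8,9}  [accepting]
'c' @ 6: {7,8,9}  [accepting]
after full input: {7,8,9}  (accept=7 in)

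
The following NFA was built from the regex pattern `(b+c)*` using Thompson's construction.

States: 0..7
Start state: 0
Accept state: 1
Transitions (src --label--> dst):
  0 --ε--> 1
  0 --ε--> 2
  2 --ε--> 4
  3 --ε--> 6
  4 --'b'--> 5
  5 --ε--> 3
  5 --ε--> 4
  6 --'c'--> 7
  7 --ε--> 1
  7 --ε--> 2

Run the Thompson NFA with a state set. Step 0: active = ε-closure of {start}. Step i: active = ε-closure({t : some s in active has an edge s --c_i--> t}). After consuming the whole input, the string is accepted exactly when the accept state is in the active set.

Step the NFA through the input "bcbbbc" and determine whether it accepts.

Answer: ACCEPT

Trace:
S₀ = ε-closure({0}) = {0,1,2,4}
'b' @ 1: {3,4,5,6}
'c' @ 2: {1,2,4,7}  (accept∈set)
'b' @ 3: {3,4,5,6}
'b' @ 4: {3,4,5,6}
'b' @ 5: {3,4,5,6}
'c' @ 6: {1,2,4,7}  (accept∈set)
after full input: {1,2,4,7}  (accept=1 in)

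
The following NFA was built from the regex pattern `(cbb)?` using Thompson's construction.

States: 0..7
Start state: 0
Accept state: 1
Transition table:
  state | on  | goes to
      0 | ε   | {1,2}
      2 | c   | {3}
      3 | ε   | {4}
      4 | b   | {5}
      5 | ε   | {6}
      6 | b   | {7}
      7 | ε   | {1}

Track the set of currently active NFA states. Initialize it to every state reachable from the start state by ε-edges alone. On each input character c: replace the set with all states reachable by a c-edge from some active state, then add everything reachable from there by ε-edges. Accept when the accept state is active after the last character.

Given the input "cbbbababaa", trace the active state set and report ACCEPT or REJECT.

S₀ = ε-closure({0}) = {0,1,2}
'c' @ 1: {3,4}
'b' @ 2: {5,6}
'b' @ 3: {1,7}  ✓accept
'b' @ 4: {}  — state set empty
rest 'ababaa' ignored (set empty)
final: {}; accept 1 not in set

Answer: REJECT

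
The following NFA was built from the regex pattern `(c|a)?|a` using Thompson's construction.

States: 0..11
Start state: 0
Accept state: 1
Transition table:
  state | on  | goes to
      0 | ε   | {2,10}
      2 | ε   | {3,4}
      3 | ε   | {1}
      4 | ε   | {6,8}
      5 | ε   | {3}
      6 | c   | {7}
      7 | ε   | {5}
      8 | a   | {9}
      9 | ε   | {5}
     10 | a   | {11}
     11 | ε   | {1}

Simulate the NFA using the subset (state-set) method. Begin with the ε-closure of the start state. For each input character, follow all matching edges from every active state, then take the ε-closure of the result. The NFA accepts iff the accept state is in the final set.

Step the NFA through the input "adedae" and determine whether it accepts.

initial (ε-close {0}): {0,1,2,3,4,6,8,10}
'a' @ 1: {1,3,5,9,11}  ✓accept
'd' @ 2: {}  — no active states
rest 'edae' ignored (set empty)
final: {}; accept 1 not in set

Answer: REJECT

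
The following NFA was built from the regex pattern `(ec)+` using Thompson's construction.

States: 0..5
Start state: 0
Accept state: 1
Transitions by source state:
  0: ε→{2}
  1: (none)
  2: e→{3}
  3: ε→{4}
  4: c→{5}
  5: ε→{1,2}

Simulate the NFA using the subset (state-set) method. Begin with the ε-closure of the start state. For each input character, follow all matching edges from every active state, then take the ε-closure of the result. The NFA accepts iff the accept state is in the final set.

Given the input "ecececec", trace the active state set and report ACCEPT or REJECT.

Answer: ACCEPT

Derivation:
start: ε-closure({0}) = {0,2}
'e' @ 1: {3,4}
'c' @ 2: {1,2,5}  (accept∈set)
'e' @ 3: {3,4}
'c' @ 4: {1,2,5}  (accept∈set)
'e' @ 5: {3,4}
'c' @ 6: {1,2,5}  (accept∈set)
'e' @ 7: {3,4}
'c' @ 8: {1,2,5}  (accept∈set)
after full input: {1,2,5}  (accept=1 in)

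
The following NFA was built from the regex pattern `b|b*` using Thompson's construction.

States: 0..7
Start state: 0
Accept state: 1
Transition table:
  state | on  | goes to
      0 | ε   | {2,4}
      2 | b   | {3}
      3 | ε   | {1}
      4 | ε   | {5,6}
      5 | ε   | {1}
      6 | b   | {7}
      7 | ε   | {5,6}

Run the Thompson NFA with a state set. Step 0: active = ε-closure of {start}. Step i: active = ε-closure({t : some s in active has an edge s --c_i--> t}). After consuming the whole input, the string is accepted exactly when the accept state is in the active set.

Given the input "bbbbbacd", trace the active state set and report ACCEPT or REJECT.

S₀ = ε-closure({0}) = {0,1,2,4,5,6}
'b' @ 1: {1,3,5,6,7}  [accepting]
'b' @ 2: {1,5,6,7}  [accepting]
'b' @ 3: {1,5,6,7}  [accepting]
'b' @ 4: {1,5,6,7}  [accepting]
'b' @ 5: {1,5,6,7}  [accepting]
'a' @ 6: {}  — dead — no transitions
rest 'cd' ignored (set empty)
end set {} — state 1 not in

Answer: REJECT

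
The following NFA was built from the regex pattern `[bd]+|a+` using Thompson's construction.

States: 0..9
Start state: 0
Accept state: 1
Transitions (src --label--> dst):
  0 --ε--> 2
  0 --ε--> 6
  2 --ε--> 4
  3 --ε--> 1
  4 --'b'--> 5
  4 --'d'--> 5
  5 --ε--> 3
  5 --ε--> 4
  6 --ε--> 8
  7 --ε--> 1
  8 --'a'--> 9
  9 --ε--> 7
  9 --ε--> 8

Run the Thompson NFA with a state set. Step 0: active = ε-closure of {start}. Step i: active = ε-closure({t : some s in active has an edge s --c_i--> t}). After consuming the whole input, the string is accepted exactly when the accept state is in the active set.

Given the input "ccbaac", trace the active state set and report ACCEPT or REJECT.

S₀ = ε-closure({0}) = {0,2,4,6,8}
'c' @ 1: {}  — state set empty
rest 'cbaac' ignored (set empty)
end set {} — state 1 not in

Answer: REJECT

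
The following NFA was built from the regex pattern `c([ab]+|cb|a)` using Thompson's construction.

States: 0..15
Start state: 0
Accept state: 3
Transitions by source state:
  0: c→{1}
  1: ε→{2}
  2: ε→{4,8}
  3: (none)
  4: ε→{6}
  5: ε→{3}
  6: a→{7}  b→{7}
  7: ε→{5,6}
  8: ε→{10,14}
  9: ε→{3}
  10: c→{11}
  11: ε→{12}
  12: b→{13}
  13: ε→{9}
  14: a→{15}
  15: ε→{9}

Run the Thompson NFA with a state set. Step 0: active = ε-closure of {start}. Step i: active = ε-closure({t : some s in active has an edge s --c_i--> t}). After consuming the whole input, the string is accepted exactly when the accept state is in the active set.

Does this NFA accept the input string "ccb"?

initial (ε-close {0}): {0}
'c' @ 1: {1,2,4,6,8,10,14}
'c' @ 2: {11,12}
'b' @ 3: {3,9,13}  ✓accept
end set {3,9,13} — state 3 in

Answer: ACCEPT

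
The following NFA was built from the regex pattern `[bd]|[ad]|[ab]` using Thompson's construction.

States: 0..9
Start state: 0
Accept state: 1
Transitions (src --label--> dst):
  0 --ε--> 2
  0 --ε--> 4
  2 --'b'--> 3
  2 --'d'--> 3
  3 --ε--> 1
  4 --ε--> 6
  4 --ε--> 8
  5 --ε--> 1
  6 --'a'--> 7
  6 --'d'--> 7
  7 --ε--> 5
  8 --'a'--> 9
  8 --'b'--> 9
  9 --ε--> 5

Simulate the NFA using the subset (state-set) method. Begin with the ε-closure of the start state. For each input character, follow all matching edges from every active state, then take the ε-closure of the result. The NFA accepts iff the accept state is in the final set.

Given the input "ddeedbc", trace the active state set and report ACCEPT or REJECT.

initial (ε-close {0}): {0,2,4,6,8}
'd' @ 1: {1,3,5,7}  (accept∈set)
'd' @ 2: {}  — dead — no transitions
rest 'eedbc' ignored (set empty)
after full input: {}  (accept=1 not in)

Answer: REJECT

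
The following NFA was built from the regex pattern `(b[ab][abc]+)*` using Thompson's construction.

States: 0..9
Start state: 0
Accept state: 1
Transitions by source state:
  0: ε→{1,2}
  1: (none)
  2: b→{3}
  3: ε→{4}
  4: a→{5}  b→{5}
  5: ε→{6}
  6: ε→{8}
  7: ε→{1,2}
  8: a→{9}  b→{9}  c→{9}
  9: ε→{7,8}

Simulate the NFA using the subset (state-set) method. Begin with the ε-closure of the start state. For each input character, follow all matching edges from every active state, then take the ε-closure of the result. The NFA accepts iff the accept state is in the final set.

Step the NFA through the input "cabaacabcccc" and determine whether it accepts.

Answer: REJECT

Trace:
S₀ = ε-closure({0}) = {0,1,2}
'c' @ 1: {}  — dead — no transitions
rest 'abaacabcccc' ignored (set empty)
after full input: {}  (accept=1 not in)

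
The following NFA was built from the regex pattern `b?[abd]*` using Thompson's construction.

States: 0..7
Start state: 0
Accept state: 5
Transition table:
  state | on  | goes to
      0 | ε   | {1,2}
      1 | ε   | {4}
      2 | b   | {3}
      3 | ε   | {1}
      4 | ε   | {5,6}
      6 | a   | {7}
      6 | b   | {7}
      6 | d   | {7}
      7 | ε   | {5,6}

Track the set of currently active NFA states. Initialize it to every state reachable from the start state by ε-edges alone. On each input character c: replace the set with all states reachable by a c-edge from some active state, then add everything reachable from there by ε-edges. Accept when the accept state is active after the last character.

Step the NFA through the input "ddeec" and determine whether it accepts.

start: ε-closure({0}) = {0,1,2,4,5,6}
'd' @ 1: {5,6,7}  ✓accept
'd' @ 2: {5,6,7}  ✓accept
'e' @ 3: {}  — state set empty
rest 'ec' ignored (set empty)
after full input: {}  (accept=5 not in)

Answer: REJECT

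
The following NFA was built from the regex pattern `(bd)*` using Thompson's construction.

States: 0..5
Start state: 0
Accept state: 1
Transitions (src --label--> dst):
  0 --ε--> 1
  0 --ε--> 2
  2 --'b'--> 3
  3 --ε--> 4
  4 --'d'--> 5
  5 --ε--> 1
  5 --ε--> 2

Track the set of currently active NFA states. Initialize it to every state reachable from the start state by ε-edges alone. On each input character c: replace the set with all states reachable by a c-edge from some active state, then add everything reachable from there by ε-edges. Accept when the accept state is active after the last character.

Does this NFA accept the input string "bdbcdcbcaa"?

start: ε-closure({0}) = {0,1,2}
'b' @ 1: {3,4}
'd' @ 2: {1,2,5}  (accept∈set)
'b' @ 3: {3,4}
'c' @ 4: {}  — dead — no transitions
rest 'dcbcaa' ignored (set empty)
end set {} — state 1 not in

Answer: REJECT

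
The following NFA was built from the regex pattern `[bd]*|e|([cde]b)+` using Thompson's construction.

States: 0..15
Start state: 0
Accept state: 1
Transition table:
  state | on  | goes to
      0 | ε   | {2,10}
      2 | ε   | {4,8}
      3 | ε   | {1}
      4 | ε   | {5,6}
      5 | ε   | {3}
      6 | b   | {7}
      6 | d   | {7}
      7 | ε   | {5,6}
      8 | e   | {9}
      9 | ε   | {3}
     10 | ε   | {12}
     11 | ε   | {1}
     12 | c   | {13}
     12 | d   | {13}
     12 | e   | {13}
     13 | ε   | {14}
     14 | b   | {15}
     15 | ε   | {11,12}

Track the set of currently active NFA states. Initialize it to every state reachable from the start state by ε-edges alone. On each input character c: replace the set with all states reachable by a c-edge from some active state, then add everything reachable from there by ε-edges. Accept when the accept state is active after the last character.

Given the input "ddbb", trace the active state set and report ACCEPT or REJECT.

initial (ε-close {0}): {0,1,2,3,4,5,6,8,10,12}
'd' @ 1: {1,3,5,6,7,13,14}  ✓accept
'd' @ 2: {1,3,5,6,7}  ✓accept
'b' @ 3: {1,3,5,6,7}  ✓accept
'b' @ 4: {1,3,5,6,7}  ✓accept
end set {1,3,5,6,7} — state 1 in

Answer: ACCEPT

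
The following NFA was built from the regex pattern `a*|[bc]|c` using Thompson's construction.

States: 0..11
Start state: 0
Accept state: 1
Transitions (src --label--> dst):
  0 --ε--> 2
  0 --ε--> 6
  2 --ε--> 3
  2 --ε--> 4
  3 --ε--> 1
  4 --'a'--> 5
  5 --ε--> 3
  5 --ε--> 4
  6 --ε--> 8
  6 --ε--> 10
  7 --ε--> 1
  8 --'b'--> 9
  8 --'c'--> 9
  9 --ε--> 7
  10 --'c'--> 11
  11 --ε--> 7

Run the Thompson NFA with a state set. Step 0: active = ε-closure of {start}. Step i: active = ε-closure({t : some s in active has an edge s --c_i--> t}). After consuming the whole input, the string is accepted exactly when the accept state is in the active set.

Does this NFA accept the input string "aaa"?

S₀ = ε-closure({0}) = {0,1,2,3,4,6,8,10}
'a' @ 1: {1,3,4,5}  (accept∈set)
'a' @ 2: {1,3,4,5}  (accept∈set)
'a' @ 3: {1,3,4,5}  (accept∈set)
after full input: {1,3,4,5}  (accept=1 in)

Answer: ACCEPT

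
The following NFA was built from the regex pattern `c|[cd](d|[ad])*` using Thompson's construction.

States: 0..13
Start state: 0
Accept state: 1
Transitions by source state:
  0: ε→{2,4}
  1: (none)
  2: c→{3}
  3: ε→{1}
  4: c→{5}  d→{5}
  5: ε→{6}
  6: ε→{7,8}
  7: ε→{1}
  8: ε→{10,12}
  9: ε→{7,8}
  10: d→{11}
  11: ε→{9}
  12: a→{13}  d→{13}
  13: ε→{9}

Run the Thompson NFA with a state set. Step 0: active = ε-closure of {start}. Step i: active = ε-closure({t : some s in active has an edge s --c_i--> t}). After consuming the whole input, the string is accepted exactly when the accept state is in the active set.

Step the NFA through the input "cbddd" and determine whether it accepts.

Answer: REJECT

Trace:
start: ε-closure({0}) = {0,2,4}
'c' @ 1: {1,3,5,6,7,8,10,12}  (accept∈set)
'b' @ 2: {}  — state set empty
rest 'ddd' ignored (set empty)
after full input: {}  (accept=1 not in)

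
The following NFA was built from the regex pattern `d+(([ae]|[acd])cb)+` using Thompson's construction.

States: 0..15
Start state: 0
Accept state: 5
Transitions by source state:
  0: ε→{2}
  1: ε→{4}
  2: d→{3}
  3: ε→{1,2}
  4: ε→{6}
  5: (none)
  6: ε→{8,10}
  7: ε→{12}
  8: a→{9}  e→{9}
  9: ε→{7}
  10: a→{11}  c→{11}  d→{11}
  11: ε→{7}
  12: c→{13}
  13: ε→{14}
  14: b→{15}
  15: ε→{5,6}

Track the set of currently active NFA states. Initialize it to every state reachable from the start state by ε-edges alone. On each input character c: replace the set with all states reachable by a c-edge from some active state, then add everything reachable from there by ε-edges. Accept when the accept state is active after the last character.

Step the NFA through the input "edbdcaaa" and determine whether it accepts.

start: ε-closure({0}) = {0,2}
'e' @ 1: {}  — dead — no transitions
rest 'dbdcaaa' ignored (set empty)
final: {}; accept 5 not in set

Answer: REJECT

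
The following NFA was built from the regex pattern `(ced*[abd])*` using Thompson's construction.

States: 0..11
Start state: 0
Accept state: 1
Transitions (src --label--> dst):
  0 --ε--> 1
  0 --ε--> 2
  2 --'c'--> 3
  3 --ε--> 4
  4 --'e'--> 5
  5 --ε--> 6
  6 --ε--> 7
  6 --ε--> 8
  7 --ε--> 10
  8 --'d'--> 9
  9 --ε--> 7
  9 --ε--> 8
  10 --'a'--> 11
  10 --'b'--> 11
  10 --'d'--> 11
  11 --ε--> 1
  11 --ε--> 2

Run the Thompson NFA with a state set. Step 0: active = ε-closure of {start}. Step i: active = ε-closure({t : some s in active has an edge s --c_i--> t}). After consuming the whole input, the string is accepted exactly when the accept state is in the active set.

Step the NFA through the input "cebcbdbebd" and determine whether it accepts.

Answer: REJECT

Derivation:
start: ε-closure({0}) = {0,1,2}
'c' @ 1: {3,4}
'e' @ 2: {5,6,7,8,10}
'b' @ 3: {1,2,11}  [accepting]
'c' @ 4: {3,4}
'b' @ 5: {}  — state set empty
rest 'dbebd' ignored (set empty)
after full input: {}  (accept=1 not in)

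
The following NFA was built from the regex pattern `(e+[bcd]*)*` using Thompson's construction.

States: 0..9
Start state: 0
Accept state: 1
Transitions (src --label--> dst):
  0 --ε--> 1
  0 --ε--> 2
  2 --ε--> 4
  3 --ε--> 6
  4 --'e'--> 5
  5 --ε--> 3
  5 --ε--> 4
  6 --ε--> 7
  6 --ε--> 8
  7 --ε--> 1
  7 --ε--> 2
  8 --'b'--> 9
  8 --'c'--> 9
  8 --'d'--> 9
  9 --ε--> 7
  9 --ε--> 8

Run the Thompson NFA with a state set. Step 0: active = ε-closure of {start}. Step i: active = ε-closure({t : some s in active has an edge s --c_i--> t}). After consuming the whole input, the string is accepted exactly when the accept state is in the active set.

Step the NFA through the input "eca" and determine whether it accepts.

initial (ε-close {0}): {0,1,2,4}
'e' @ 1: {1,2,3,4,5,6,7,8}  (accept∈set)
'c' @ 2: {1,2,4,7,8,9}  (accept∈set)
'a' @ 3: {}  — state set empty
after full input: {}  (accept=1 not in)

Answer: REJECT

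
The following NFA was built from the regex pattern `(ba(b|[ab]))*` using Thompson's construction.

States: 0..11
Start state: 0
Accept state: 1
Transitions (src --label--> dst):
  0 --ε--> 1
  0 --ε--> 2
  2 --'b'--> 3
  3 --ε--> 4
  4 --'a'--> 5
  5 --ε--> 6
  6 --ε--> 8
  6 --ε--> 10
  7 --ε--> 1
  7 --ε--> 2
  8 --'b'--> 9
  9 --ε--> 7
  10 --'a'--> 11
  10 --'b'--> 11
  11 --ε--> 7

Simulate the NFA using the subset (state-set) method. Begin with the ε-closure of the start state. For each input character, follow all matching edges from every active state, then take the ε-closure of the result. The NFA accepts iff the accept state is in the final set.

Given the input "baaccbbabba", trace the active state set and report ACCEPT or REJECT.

initial (ε-close {0}): {0,1,2}
'b' @ 1: {3,4}
'a' @ 2: {5,6,8,10}
'a' @ 3: {1,2,7,11}  ✓accept
'c' @ 4: {}  — dead — no transitions
rest 'cbbabba' ignored (set empty)
end set {} — state 1 not in

Answer: REJECT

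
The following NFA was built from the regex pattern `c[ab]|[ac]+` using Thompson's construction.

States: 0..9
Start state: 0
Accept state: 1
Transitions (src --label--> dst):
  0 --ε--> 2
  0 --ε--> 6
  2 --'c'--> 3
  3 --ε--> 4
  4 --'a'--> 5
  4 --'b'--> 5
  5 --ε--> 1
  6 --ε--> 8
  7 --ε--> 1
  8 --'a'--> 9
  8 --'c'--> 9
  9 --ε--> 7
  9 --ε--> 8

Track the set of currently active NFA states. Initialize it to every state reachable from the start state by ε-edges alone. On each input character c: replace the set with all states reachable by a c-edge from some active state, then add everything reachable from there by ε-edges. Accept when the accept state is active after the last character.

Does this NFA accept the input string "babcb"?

start: ε-closure({0}) = {0,2,6,8}
'b' @ 1: {}  — dead — no transitions
rest 'abcb' ignored (set empty)
after full input: {}  (accept=1 not in)

Answer: REJECT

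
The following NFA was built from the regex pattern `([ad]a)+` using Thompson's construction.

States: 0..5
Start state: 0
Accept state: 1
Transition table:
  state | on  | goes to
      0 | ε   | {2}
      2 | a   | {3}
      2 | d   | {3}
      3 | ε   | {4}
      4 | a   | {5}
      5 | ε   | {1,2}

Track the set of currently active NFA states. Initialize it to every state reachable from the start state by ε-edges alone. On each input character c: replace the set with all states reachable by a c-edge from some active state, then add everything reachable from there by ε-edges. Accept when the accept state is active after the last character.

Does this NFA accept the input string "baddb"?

S₀ = ε-closure({0}) = {0,2}
'b' @ 1: {}  — dead — no transitions
rest 'addb' ignored (set empty)
end set {} — state 1 not in

Answer: REJECT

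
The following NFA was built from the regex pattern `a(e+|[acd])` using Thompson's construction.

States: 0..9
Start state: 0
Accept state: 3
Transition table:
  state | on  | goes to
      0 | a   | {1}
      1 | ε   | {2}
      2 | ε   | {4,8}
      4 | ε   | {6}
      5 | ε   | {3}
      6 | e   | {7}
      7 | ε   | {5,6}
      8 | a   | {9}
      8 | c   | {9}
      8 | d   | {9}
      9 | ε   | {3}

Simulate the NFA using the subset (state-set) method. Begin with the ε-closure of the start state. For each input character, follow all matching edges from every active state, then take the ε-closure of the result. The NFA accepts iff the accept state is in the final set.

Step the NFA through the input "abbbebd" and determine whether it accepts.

Answer: REJECT

Trace:
S₀ = ε-closure({0}) = {0}
'a' @ 1: {1,2,4,6,8}
'b' @ 2: {}  — no active states
rest 'bbebd' ignored (set empty)
after full input: {}  (accept=3 not in)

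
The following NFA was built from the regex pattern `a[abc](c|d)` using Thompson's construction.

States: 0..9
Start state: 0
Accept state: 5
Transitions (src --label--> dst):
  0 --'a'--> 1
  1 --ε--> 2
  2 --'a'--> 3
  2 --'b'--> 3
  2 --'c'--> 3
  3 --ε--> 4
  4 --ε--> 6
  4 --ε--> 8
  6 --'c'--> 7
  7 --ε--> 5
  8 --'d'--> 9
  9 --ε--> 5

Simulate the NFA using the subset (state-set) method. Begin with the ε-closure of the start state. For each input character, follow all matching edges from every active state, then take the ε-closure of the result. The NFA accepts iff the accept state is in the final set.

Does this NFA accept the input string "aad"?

S₀ = ε-closure({0}) = {0}
'a' @ 1: {1,2}
'a' @ 2: {3,4,6,8}
'd' @ 3: {5,9}  [accepting]
final: {5,9}; accept 5 in set

Answer: ACCEPT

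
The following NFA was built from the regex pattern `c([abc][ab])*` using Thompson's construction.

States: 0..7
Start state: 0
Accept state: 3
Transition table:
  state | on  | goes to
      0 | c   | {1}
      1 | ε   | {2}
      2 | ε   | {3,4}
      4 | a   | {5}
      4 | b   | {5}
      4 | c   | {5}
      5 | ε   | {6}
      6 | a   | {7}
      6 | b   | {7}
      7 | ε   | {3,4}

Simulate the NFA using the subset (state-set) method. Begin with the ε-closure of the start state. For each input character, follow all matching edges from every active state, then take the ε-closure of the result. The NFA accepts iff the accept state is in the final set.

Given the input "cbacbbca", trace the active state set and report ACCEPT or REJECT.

Answer: REJECT

Trace:
initial (ε-close {0}): {0}
'c' @ 1: {1,2,3,4}  (accept∈set)
'b' @ 2: {5,6}
'a' @ 3: {3,4,7}  (accept∈set)
'c' @ 4: {5,6}
'b' @ 5: {3,4,7}  (accept∈set)
'b' @ 6: {5,6}
'c' @ 7: {}  — no active states
rest 'a' ignored (set empty)
end set {} — state 3 not in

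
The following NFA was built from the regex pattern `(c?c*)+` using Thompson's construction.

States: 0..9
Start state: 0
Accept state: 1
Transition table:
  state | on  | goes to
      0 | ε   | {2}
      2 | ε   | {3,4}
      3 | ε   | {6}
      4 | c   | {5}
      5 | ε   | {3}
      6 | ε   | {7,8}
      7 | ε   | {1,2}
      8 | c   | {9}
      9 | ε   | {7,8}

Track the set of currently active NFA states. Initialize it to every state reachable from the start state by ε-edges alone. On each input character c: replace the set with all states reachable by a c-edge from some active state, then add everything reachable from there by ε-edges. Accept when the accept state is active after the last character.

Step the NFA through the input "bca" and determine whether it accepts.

start: ε-closure({0}) = {0,1,2,3,4,6,7,8}
'b' @ 1: {}  — dead — no transitions
rest 'ca' ignored (set empty)
end set {} — state 1 not in

Answer: REJECT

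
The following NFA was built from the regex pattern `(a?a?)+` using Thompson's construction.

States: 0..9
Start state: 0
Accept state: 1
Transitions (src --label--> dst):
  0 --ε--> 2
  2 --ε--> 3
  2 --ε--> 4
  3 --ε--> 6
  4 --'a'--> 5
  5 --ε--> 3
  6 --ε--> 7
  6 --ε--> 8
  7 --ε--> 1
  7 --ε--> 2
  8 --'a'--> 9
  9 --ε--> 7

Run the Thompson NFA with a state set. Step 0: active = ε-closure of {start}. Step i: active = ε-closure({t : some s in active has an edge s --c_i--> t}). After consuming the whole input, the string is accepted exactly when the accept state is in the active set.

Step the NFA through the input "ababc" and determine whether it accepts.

initial (ε-close {0}): {0,1,2,3,4,6,7,8}
'a' @ 1: {1,2,3,4,5,6,7,8,9}  ✓accept
'b' @ 2: {}  — dead — no transitions
rest 'abc' ignored (set empty)
final: {}; accept 1 not in set

Answer: REJECT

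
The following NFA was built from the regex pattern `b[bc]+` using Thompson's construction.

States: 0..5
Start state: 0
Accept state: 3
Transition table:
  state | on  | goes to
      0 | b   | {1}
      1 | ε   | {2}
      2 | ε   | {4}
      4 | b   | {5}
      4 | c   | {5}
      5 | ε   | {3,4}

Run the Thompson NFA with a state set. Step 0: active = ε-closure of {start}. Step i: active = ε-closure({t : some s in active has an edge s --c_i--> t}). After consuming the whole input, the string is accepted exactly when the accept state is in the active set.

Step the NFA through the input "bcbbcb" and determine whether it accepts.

initial (ε-close {0}): {0}
'b' @ 1: {1,2,4}
'c' @ 2: {3,4,5}  ✓accept
'b' @ 3: {3,4,5}  ✓accept
'b' @ 4: {3,4,5}  ✓accept
'c' @ 5: {3,4,5}  ✓accept
'b' @ 6: {3,4,5}  ✓accept
after full input: {3,4,5}  (accept=3 in)

Answer: ACCEPT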